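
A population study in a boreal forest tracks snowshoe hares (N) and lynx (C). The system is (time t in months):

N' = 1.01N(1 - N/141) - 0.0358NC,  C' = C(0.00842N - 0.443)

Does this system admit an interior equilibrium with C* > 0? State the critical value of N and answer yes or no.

Threshold N = 52.6; K > 52.6, so yes, the predator persists.

The predator equation gives dC/dt > 0 only when N > 0.443/0.00842 = 52.6.
Without the predator, N → K = 141. Since 141 > 52.6, the predator can invade and persist.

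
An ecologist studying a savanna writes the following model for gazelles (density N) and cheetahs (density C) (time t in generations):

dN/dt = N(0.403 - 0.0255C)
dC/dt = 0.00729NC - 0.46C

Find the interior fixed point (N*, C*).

N* ≈ 63.1, C* ≈ 15.8

Set dC/dt = 0 with C > 0: 0.00729N - 0.46 = 0, so N* = 0.46/0.00729 = 63.1.
Set dN/dt = 0 with N > 0: 0.403 - 0.0255C = 0, so C* = 0.403/0.0255 = 15.8.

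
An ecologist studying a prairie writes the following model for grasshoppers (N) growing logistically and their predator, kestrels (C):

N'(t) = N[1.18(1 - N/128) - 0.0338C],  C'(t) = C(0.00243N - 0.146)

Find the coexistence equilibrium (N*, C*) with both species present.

N* ≈ 60.1, C* ≈ 18.5

From dC/dt = 0 with C > 0: 0.00243N* = 0.146, so N* = 60.1.
Substitute into dN/dt = 0: 1.18(1 - 60.1/128) = 0.0338C*.
The bracket is 0.531, giving C* = 0.626/0.0338 = 18.5.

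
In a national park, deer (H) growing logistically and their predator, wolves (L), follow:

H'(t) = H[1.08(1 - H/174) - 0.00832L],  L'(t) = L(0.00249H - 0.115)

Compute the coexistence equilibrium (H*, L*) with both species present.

H* ≈ 46.2, L* ≈ 95.4

From dL/dt = 0 with L > 0: 0.00249H* = 0.115, so H* = 46.2.
Substitute into dH/dt = 0: 1.08(1 - 46.2/174) = 0.00832L*.
The bracket is 0.735, giving L* = 0.793/0.00832 = 95.4.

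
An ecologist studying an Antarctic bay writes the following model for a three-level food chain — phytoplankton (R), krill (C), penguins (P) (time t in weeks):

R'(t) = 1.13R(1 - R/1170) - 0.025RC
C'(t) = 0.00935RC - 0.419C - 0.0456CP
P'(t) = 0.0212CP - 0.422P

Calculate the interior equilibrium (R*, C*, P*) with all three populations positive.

R* ≈ 655, C* ≈ 19.9, P* ≈ 125

From dP/dt = 0: 0.0212C* = 0.422, so C* = 19.9.
From dR/dt = 0: 1.13(1 - R*/1170) = 0.025·19.9, giving R* = 1170·(1 - 0.44) = 655.
From dC/dt = 0: 0.00935·655 - 0.419 = 0.0456P*, so P* = 5.7/0.0456 = 125.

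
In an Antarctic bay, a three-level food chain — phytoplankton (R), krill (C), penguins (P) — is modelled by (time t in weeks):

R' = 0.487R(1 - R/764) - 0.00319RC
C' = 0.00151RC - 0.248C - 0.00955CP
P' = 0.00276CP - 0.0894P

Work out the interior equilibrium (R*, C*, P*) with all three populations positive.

R* ≈ 602, C* ≈ 32.4, P* ≈ 69.2

From dP/dt = 0: 0.00276C* = 0.0894, so C* = 32.4.
From dR/dt = 0: 0.487(1 - R*/764) = 0.00319·32.4, giving R* = 764·(1 - 0.212) = 602.
From dC/dt = 0: 0.00151·602 - 0.248 = 0.00955P*, so P* = 0.661/0.00955 = 69.2.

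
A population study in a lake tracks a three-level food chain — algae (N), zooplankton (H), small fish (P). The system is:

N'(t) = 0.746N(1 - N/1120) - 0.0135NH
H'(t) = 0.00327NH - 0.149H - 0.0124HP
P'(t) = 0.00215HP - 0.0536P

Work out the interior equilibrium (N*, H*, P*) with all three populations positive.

N* ≈ 615, H* ≈ 24.9, P* ≈ 150

From dP/dt = 0: 0.00215H* = 0.0536, so H* = 24.9.
From dN/dt = 0: 0.746(1 - N*/1120) = 0.0135·24.9, giving N* = 1120·(1 - 0.451) = 615.
From dH/dt = 0: 0.00327·615 - 0.149 = 0.0124P*, so P* = 1.86/0.0124 = 150.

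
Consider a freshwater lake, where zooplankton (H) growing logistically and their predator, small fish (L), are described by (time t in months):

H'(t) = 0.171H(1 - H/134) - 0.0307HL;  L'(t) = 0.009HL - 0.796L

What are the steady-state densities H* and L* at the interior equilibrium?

H* ≈ 88.4, L* ≈ 1.89

From dL/dt = 0 with L > 0: 0.009H* = 0.796, so H* = 88.4.
Substitute into dH/dt = 0: 0.171(1 - 88.4/134) = 0.0307L*.
The bracket is 0.34, giving L* = 0.0581/0.0307 = 1.89.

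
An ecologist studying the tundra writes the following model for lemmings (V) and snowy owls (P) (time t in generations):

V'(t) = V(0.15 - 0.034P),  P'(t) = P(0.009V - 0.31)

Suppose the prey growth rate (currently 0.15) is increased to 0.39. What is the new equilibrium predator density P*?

P* ≈ 11.5

At the interior fixed point, setting dV/dt = 0 with V > 0 fixes P* = (prey growth rate)/(VP coefficient) — independent of the other coefficients.
With the change, P* = 0.39/0.034 = 11.5; it rises from 4.41.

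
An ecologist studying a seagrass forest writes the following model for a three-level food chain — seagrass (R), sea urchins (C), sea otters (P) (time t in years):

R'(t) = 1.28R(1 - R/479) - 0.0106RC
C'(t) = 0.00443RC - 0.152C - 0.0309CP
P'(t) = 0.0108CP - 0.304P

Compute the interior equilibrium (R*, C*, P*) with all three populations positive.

From dP/dt = 0: 0.0108C* = 0.304, so C* = 28.1.
From dR/dt = 0: 1.28(1 - R*/479) = 0.0106·28.1, giving R* = 479·(1 - 0.233) = 367.
From dC/dt = 0: 0.00443·367 - 0.152 = 0.0309P*, so P* = 1.48/0.0309 = 47.7.

R* ≈ 367, C* ≈ 28.1, P* ≈ 47.7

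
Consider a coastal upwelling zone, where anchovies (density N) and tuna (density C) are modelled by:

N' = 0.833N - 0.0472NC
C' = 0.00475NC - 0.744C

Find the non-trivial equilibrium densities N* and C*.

N* ≈ 157, C* ≈ 17.6

Set dC/dt = 0 with C > 0: 0.00475N - 0.744 = 0, so N* = 0.744/0.00475 = 157.
Set dN/dt = 0 with N > 0: 0.833 - 0.0472C = 0, so C* = 0.833/0.0472 = 17.6.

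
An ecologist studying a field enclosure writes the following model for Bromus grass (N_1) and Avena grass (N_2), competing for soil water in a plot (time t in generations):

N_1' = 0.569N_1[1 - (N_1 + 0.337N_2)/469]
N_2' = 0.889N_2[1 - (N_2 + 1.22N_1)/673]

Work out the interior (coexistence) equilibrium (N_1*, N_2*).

N_1* ≈ 411, N_2* ≈ 171

Setting both brackets to zero gives the nullclines N_1 + 0.337N_2 = 469 and 1.22N_1 + N_2 = 673.
Substituting N_2 = 673 - 1.22N_1 into the first: N_1(1 - 0.337·1.22) = 469 - 0.337·673.
So N_1* = 242/0.589 = 411, and then N_2* = 673 - 1.22·411 = 171.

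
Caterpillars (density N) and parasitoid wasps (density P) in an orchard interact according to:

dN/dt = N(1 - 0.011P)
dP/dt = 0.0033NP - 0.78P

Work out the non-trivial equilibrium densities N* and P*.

Set dP/dt = 0 with P > 0: 0.0033N - 0.78 = 0, so N* = 0.78/0.0033 = 236.
Set dN/dt = 0 with N > 0: 1 - 0.011P = 0, so P* = 1/0.011 = 90.9.

N* ≈ 236, P* ≈ 90.9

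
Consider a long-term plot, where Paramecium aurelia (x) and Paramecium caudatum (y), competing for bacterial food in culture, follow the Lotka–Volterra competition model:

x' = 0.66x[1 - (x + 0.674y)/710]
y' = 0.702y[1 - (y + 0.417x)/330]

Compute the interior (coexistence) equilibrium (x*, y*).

Setting both brackets to zero gives the nullclines x + 0.674y = 710 and 0.417x + y = 330.
Substituting y = 330 - 0.417x into the first: x(1 - 0.674·0.417) = 710 - 0.674·330.
So x* = 488/0.719 = 678, and then y* = 330 - 0.417·678 = 47.2.

x* ≈ 678, y* ≈ 47.2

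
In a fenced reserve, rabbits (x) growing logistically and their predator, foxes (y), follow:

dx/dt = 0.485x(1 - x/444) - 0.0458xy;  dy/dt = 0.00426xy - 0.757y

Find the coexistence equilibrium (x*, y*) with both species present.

x* ≈ 178, y* ≈ 6.35

From dy/dt = 0 with y > 0: 0.00426x* = 0.757, so x* = 178.
Substitute into dx/dt = 0: 0.485(1 - 178/444) = 0.0458y*.
The bracket is 0.6, giving y* = 0.291/0.0458 = 6.35.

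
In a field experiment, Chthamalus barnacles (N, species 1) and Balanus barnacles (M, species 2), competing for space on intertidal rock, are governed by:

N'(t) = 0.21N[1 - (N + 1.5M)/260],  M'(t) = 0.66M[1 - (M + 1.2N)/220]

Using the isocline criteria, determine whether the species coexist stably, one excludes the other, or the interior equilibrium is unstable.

Compare the nullcline intercepts: K1/α12 = 260/1.5 = 173 < K2 = 220; K2/α21 = 220/1.2 = 183 < K1 = 260.
Since both are reversed, neither can invade when rare; the interior point is a saddle.

unstable coexistence (outcome depends on initial conditions)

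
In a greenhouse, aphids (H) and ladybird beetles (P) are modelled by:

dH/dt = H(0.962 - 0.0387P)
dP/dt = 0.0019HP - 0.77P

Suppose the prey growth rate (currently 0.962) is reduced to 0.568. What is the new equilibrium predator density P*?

P* ≈ 14.7

At the interior fixed point, setting dH/dt = 0 with H > 0 fixes P* = (prey growth rate)/(HP coefficient) — independent of the other coefficients.
With the change, P* = 0.568/0.0387 = 14.7; it falls from 24.9.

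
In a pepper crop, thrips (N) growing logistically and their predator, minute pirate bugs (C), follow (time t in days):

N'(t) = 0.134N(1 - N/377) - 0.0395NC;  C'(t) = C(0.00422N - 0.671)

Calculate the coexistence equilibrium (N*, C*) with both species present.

N* ≈ 159, C* ≈ 1.96

From dC/dt = 0 with C > 0: 0.00422N* = 0.671, so N* = 159.
Substitute into dN/dt = 0: 0.134(1 - 159/377) = 0.0395C*.
The bracket is 0.578, giving C* = 0.0775/0.0395 = 1.96.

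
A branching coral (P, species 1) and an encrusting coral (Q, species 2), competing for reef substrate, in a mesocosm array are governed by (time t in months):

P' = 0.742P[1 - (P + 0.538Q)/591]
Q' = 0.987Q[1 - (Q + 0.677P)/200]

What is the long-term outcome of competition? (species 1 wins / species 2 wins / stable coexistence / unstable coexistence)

species 1 excludes species 2

Compare the nullcline intercepts: K1/α12 = 591/0.538 = 1100 > K2 = 200; K2/α21 = 200/0.677 = 295 < K1 = 591.
Since the inequalities point opposite ways, species 1 can invade but species 2 cannot.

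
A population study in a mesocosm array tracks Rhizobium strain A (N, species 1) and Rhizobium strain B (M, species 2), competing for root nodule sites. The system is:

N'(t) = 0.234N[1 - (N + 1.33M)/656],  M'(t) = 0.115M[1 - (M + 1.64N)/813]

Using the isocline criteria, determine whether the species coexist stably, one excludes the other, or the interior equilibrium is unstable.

unstable coexistence (outcome depends on initial conditions)

Compare the nullcline intercepts: K1/α12 = 656/1.33 = 493 < K2 = 813; K2/α21 = 813/1.64 = 496 < K1 = 656.
Since both are reversed, neither can invade when rare; the interior point is a saddle.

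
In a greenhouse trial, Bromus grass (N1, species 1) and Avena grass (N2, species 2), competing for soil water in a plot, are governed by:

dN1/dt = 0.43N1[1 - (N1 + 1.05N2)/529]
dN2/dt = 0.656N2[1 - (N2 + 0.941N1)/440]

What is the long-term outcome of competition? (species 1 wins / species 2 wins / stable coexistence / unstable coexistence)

Compare the nullcline intercepts: K1/α12 = 529/1.05 = 504 > K2 = 440; K2/α21 = 440/0.941 = 468 < K1 = 529.
Since the inequalities point opposite ways, species 1 can invade but species 2 cannot.

species 1 excludes species 2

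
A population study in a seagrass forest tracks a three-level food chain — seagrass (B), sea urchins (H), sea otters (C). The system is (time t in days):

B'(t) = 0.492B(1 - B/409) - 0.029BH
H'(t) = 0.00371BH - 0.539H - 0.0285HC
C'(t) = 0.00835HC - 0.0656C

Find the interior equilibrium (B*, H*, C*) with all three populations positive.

B* ≈ 220, H* ≈ 7.86, C* ≈ 9.67

From dC/dt = 0: 0.00835H* = 0.0656, so H* = 7.86.
From dB/dt = 0: 0.492(1 - B*/409) = 0.029·7.86, giving B* = 409·(1 - 0.463) = 220.
From dH/dt = 0: 0.00371·220 - 0.539 = 0.0285C*, so C* = 0.276/0.0285 = 9.67.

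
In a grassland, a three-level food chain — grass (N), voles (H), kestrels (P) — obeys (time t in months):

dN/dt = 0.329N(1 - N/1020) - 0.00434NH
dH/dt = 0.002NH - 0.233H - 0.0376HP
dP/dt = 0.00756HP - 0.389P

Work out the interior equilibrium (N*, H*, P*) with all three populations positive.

From dP/dt = 0: 0.00756H* = 0.389, so H* = 51.5.
From dN/dt = 0: 0.329(1 - N*/1020) = 0.00434·51.5, giving N* = 1020·(1 - 0.679) = 328.
From dH/dt = 0: 0.002·328 - 0.233 = 0.0376P*, so P* = 0.422/0.0376 = 11.2.

N* ≈ 328, H* ≈ 51.5, P* ≈ 11.2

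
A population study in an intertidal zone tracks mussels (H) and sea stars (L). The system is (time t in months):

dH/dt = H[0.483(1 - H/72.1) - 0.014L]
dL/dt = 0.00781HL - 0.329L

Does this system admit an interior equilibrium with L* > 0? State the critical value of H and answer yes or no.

The predator equation gives dL/dt > 0 only when H > 0.329/0.00781 = 42.1.
Without the predator, H → K = 72.1. Since 72.1 > 42.1, the predator can invade and persist.

Threshold H = 42.1; K > 42.1, so yes, the predator persists.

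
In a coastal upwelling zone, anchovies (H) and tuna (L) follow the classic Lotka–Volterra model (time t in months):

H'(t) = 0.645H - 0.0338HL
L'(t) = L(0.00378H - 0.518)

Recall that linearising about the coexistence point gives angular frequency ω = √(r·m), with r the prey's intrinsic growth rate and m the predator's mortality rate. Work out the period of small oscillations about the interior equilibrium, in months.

T ≈ 10.9 months

Here r = 0.645 and m = 0.518, so r·m = 0.334.
ω = √0.334 = 0.578 per month, hence T = 2π/ω ≈ 10.9 months.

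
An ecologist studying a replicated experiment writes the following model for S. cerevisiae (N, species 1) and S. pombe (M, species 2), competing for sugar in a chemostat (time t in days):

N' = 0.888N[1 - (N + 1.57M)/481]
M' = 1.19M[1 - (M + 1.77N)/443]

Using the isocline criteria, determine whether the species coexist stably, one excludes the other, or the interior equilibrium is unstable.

Compare the nullcline intercepts: K1/α12 = 481/1.57 = 306 < K2 = 443; K2/α21 = 443/1.77 = 250 < K1 = 481.
Since both are reversed, neither can invade when rare; the interior point is a saddle.

unstable coexistence (outcome depends on initial conditions)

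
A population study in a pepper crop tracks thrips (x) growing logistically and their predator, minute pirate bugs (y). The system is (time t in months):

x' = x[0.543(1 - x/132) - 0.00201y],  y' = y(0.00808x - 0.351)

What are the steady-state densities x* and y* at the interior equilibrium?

From dy/dt = 0 with y > 0: 0.00808x* = 0.351, so x* = 43.4.
Substitute into dx/dt = 0: 0.543(1 - 43.4/132) = 0.00201y*.
The bracket is 0.671, giving y* = 0.364/0.00201 = 181.

x* ≈ 43.4, y* ≈ 181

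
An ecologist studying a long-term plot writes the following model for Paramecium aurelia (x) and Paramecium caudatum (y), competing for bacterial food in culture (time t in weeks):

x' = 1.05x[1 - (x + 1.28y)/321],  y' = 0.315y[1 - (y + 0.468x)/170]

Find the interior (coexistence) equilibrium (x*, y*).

x* ≈ 258, y* ≈ 49.3

Setting both brackets to zero gives the nullclines x + 1.28y = 321 and 0.468x + y = 170.
Substituting y = 170 - 0.468x into the first: x(1 - 1.28·0.468) = 321 - 1.28·170.
So x* = 103/0.401 = 258, and then y* = 170 - 0.468·258 = 49.3.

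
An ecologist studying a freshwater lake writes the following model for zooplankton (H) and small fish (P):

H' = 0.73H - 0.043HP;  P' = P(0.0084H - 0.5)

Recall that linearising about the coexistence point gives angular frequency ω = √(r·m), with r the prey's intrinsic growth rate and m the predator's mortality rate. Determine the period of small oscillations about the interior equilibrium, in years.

Here r = 0.73 and m = 0.5, so r·m = 0.365.
ω = √0.365 = 0.604 per year, hence T = 2π/ω ≈ 10.4 years.

T ≈ 10.4 years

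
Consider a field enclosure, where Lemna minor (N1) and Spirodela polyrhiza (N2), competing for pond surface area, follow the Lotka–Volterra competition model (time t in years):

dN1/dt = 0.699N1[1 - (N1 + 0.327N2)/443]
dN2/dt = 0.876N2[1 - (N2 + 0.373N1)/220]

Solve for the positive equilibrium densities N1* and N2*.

Setting both brackets to zero gives the nullclines N1 + 0.327N2 = 443 and 0.373N1 + N2 = 220.
Substituting N2 = 220 - 0.373N1 into the first: N1(1 - 0.327·0.373) = 443 - 0.327·220.
So N1* = 371/0.878 = 423, and then N2* = 220 - 0.373·423 = 62.4.

N1* ≈ 423, N2* ≈ 62.4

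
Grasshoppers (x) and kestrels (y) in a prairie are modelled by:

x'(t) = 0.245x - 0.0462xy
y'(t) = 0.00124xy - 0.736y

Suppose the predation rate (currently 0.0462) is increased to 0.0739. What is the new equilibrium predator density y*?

y* ≈ 3.32

At the interior fixed point, setting dx/dt = 0 with x > 0 fixes y* = (prey growth rate)/(xy coefficient) — independent of the other coefficients.
With the change, y* = 0.245/0.0739 = 3.32; it falls from 5.3.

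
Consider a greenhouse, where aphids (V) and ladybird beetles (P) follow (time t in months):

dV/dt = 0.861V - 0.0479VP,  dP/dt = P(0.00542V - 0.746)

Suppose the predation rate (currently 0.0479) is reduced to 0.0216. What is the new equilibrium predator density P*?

At the interior fixed point, setting dV/dt = 0 with V > 0 fixes P* = (prey growth rate)/(VP coefficient) — independent of the other coefficients.
With the change, P* = 0.861/0.0216 = 39.9; it rises from 18.

P* ≈ 39.9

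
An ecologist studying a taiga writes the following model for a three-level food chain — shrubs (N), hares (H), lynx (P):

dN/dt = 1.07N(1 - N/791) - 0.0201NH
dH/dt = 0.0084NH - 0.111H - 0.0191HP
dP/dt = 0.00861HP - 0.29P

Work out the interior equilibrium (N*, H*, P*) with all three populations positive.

From dP/dt = 0: 0.00861H* = 0.29, so H* = 33.7.
From dN/dt = 0: 1.07(1 - N*/791) = 0.0201·33.7, giving N* = 791·(1 - 0.633) = 291.
From dH/dt = 0: 0.0084·291 - 0.111 = 0.0191P*, so P* = 2.33/0.0191 = 122.

N* ≈ 291, H* ≈ 33.7, P* ≈ 122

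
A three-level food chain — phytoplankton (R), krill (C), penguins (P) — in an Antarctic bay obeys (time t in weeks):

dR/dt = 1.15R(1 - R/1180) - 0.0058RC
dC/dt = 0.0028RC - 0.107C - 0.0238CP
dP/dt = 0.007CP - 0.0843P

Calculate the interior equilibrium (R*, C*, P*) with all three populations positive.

From dP/dt = 0: 0.007C* = 0.0843, so C* = 12.
From dR/dt = 0: 1.15(1 - R*/1180) = 0.0058·12, giving R* = 1180·(1 - 0.0607) = 1110.
From dC/dt = 0: 0.0028·1110 - 0.107 = 0.0238P*, so P* = 3/0.0238 = 126.

R* ≈ 1110, C* ≈ 12, P* ≈ 126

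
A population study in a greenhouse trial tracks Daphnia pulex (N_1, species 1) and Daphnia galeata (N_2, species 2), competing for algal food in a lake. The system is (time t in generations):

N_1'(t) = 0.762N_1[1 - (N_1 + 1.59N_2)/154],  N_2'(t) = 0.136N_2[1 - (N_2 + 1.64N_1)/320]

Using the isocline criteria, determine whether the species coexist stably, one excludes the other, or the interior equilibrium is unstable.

species 2 excludes species 1

Compare the nullcline intercepts: K1/α12 = 154/1.59 = 96.9 < K2 = 320; K2/α21 = 320/1.64 = 195 > K1 = 154.
Since the inequalities point opposite ways, species 2 can invade but species 1 cannot.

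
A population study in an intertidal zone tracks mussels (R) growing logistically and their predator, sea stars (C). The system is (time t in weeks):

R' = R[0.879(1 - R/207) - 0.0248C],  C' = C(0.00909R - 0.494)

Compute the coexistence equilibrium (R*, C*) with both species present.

From dC/dt = 0 with C > 0: 0.00909R* = 0.494, so R* = 54.3.
Substitute into dR/dt = 0: 0.879(1 - 54.3/207) = 0.0248C*.
The bracket is 0.737, giving C* = 0.648/0.0248 = 26.1.

R* ≈ 54.3, C* ≈ 26.1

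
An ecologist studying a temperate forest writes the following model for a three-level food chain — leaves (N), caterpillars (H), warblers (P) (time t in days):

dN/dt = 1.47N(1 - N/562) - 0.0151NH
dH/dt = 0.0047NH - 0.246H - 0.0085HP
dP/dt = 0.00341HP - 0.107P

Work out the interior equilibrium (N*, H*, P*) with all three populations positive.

From dP/dt = 0: 0.00341H* = 0.107, so H* = 31.4.
From dN/dt = 0: 1.47(1 - N*/562) = 0.0151·31.4, giving N* = 562·(1 - 0.322) = 381.
From dH/dt = 0: 0.0047·381 - 0.246 = 0.0085P*, so P* = 1.54/0.0085 = 182.

N* ≈ 381, H* ≈ 31.4, P* ≈ 182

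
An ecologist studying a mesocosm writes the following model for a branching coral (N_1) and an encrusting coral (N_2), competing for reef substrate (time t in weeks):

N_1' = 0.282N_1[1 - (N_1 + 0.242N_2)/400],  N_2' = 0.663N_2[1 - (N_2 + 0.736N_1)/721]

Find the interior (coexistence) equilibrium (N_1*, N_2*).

N_1* ≈ 274, N_2* ≈ 519

Setting both brackets to zero gives the nullclines N_1 + 0.242N_2 = 400 and 0.736N_1 + N_2 = 721.
Substituting N_2 = 721 - 0.736N_1 into the first: N_1(1 - 0.242·0.736) = 400 - 0.242·721.
So N_1* = 226/0.822 = 274, and then N_2* = 721 - 0.736·274 = 519.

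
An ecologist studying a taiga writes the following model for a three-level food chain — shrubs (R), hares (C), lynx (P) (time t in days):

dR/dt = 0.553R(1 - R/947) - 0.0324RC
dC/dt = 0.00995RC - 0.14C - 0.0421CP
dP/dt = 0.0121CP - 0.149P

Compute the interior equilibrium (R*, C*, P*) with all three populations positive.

From dP/dt = 0: 0.0121C* = 0.149, so C* = 12.3.
From dR/dt = 0: 0.553(1 - R*/947) = 0.0324·12.3, giving R* = 947·(1 - 0.721) = 264.
From dC/dt = 0: 0.00995·264 - 0.14 = 0.0421P*, so P* = 2.48/0.0421 = 59.

R* ≈ 264, C* ≈ 12.3, P* ≈ 59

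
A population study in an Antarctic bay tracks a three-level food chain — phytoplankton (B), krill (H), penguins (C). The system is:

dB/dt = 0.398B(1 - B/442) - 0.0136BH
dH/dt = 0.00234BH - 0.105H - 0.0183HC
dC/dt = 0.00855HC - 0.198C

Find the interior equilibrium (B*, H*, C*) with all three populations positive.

B* ≈ 92.2, H* ≈ 23.2, C* ≈ 6.06

From dC/dt = 0: 0.00855H* = 0.198, so H* = 23.2.
From dB/dt = 0: 0.398(1 - B*/442) = 0.0136·23.2, giving B* = 442·(1 - 0.791) = 92.2.
From dH/dt = 0: 0.00234·92.2 - 0.105 = 0.0183C*, so C* = 0.111/0.0183 = 6.06.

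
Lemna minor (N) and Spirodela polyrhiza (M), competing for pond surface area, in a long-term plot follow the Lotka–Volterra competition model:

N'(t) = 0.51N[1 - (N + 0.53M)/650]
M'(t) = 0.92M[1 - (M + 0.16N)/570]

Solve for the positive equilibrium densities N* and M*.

N* ≈ 380, M* ≈ 509

Setting both brackets to zero gives the nullclines N + 0.53M = 650 and 0.16N + M = 570.
Substituting M = 570 - 0.16N into the first: N(1 - 0.53·0.16) = 650 - 0.53·570.
So N* = 348/0.915 = 380, and then M* = 570 - 0.16·380 = 509.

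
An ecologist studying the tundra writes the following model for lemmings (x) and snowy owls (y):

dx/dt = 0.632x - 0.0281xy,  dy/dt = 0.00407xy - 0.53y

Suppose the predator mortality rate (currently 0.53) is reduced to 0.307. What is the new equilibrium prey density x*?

At the interior fixed point, setting dy/dt = 0 with y > 0 fixes x* = (predator death rate)/(xy coefficient) — independent of the other coefficients.
With the change, x* = 0.307/0.00407 = 75.4; it falls from 130.

x* ≈ 75.4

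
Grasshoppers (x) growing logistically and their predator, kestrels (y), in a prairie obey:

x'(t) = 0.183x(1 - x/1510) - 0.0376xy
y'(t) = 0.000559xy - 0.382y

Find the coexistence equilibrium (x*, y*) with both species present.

x* ≈ 683, y* ≈ 2.66

From dy/dt = 0 with y > 0: 0.000559x* = 0.382, so x* = 683.
Substitute into dx/dt = 0: 0.183(1 - 683/1510) = 0.0376y*.
The bracket is 0.547, giving y* = 0.1/0.0376 = 2.66.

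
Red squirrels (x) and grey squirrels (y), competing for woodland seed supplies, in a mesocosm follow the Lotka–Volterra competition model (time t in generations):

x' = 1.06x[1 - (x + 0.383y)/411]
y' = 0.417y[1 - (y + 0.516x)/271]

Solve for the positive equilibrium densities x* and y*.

x* ≈ 383, y* ≈ 73.4

Setting both brackets to zero gives the nullclines x + 0.383y = 411 and 0.516x + y = 271.
Substituting y = 271 - 0.516x into the first: x(1 - 0.383·0.516) = 411 - 0.383·271.
So x* = 307/0.802 = 383, and then y* = 271 - 0.516·383 = 73.4.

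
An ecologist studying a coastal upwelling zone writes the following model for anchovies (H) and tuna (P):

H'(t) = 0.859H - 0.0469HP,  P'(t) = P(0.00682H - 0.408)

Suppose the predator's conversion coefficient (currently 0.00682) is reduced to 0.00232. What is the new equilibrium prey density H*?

At the interior fixed point, setting dP/dt = 0 with P > 0 fixes H* = (predator death rate)/(HP coefficient) — independent of the other coefficients.
With the change, H* = 0.408/0.00232 = 176; it rises from 59.8.

H* ≈ 176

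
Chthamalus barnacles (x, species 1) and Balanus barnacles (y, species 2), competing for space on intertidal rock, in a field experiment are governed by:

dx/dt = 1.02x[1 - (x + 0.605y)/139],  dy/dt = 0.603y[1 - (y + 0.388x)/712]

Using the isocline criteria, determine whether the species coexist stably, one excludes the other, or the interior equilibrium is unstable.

species 2 excludes species 1

Compare the nullcline intercepts: K1/α12 = 139/0.605 = 230 < K2 = 712; K2/α21 = 712/0.388 = 1840 > K1 = 139.
Since the inequalities point opposite ways, species 2 can invade but species 1 cannot.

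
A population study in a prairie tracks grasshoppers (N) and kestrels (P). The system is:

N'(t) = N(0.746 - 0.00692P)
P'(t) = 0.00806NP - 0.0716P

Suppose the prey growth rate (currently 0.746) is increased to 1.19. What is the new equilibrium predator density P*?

P* ≈ 172

At the interior fixed point, setting dN/dt = 0 with N > 0 fixes P* = (prey growth rate)/(NP coefficient) — independent of the other coefficients.
With the change, P* = 1.19/0.00692 = 172; it rises from 108.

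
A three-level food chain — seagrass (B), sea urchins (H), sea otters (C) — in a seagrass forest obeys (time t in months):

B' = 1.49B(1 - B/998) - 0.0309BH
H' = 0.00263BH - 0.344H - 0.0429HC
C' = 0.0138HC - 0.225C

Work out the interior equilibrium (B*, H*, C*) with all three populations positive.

B* ≈ 661, H* ≈ 16.3, C* ≈ 32.5

From dC/dt = 0: 0.0138H* = 0.225, so H* = 16.3.
From dB/dt = 0: 1.49(1 - B*/998) = 0.0309·16.3, giving B* = 998·(1 - 0.338) = 661.
From dH/dt = 0: 0.00263·661 - 0.344 = 0.0429C*, so C* = 1.39/0.0429 = 32.5.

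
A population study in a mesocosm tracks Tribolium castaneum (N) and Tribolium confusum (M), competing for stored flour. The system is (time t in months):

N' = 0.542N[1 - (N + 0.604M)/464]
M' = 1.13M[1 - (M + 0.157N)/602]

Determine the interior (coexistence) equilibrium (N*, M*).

N* ≈ 111, M* ≈ 585

Setting both brackets to zero gives the nullclines N + 0.604M = 464 and 0.157N + M = 602.
Substituting M = 602 - 0.157N into the first: N(1 - 0.604·0.157) = 464 - 0.604·602.
So N* = 100/0.905 = 111, and then M* = 602 - 0.157·111 = 585.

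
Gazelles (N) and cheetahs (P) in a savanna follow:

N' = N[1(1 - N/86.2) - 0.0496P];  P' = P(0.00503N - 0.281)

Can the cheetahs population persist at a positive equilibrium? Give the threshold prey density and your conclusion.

Threshold N = 55.9; K > 55.9, so yes, the predator persists.

The predator equation gives dP/dt > 0 only when N > 0.281/0.00503 = 55.9.
Without the predator, N → K = 86.2. Since 86.2 > 55.9, the predator can invade and persist.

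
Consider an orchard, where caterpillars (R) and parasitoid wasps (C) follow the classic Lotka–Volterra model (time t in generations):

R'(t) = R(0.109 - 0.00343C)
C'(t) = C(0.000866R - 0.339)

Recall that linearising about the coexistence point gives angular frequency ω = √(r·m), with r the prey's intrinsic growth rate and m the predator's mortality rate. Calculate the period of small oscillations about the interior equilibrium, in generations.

T ≈ 32.7 generations

Here r = 0.109 and m = 0.339, so r·m = 0.037.
ω = √0.037 = 0.192 per generation, hence T = 2π/ω ≈ 32.7 generations.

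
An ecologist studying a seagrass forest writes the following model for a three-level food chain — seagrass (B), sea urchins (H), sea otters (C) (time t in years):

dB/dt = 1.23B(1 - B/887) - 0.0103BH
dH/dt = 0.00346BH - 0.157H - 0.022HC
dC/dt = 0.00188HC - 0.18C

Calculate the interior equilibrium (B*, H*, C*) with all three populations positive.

B* ≈ 176, H* ≈ 95.7, C* ≈ 20.5

From dC/dt = 0: 0.00188H* = 0.18, so H* = 95.7.
From dB/dt = 0: 1.23(1 - B*/887) = 0.0103·95.7, giving B* = 887·(1 - 0.802) = 176.
From dH/dt = 0: 0.00346·176 - 0.157 = 0.022C*, so C* = 0.451/0.022 = 20.5.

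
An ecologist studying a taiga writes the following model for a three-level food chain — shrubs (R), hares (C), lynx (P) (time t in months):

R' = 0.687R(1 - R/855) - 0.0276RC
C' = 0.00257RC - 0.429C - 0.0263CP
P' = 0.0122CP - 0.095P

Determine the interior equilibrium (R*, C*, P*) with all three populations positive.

From dP/dt = 0: 0.0122C* = 0.095, so C* = 7.79.
From dR/dt = 0: 0.687(1 - R*/855) = 0.0276·7.79, giving R* = 855·(1 - 0.313) = 588.
From dC/dt = 0: 0.00257·588 - 0.429 = 0.0263P*, so P* = 1.08/0.0263 = 41.1.

R* ≈ 588, C* ≈ 7.79, P* ≈ 41.1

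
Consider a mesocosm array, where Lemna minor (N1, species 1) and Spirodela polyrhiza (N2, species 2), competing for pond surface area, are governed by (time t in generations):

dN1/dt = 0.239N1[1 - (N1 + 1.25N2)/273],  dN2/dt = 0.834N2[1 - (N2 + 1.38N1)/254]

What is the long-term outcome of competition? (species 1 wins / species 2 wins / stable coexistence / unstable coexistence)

unstable coexistence (outcome depends on initial conditions)

Compare the nullcline intercepts: K1/α12 = 273/1.25 = 218 < K2 = 254; K2/α21 = 254/1.38 = 184 < K1 = 273.
Since both are reversed, neither can invade when rare; the interior point is a saddle.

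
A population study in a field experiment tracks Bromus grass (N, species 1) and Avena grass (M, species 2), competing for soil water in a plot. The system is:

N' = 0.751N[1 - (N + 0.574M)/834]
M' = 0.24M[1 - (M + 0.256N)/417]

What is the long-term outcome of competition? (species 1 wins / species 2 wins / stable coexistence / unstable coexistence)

stable coexistence

Compare the nullcline intercepts: K1/α12 = 834/0.574 = 1450 > K2 = 417; K2/α21 = 417/0.256 = 1630 > K1 = 834.
Since both inequalities hold, each species can invade when rare, so the interior equilibrium is stable.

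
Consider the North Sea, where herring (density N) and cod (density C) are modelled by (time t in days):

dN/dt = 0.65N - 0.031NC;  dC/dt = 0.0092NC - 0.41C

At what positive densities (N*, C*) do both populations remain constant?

N* ≈ 44.6, C* ≈ 21

Set dC/dt = 0 with C > 0: 0.0092N - 0.41 = 0, so N* = 0.41/0.0092 = 44.6.
Set dN/dt = 0 with N > 0: 0.65 - 0.031C = 0, so C* = 0.65/0.031 = 21.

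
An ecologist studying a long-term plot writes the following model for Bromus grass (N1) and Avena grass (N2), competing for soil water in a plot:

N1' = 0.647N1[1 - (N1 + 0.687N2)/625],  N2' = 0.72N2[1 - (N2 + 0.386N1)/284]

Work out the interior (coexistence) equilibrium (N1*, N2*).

N1* ≈ 585, N2* ≈ 58.2

Setting both brackets to zero gives the nullclines N1 + 0.687N2 = 625 and 0.386N1 + N2 = 284.
Substituting N2 = 284 - 0.386N1 into the first: N1(1 - 0.687·0.386) = 625 - 0.687·284.
So N1* = 430/0.735 = 585, and then N2* = 284 - 0.386·585 = 58.2.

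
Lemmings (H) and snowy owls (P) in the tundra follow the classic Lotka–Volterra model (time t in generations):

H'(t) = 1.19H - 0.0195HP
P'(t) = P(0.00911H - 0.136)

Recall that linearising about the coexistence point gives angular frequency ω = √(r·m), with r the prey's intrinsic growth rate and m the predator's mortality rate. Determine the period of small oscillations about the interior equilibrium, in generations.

Here r = 1.19 and m = 0.136, so r·m = 0.162.
ω = √0.162 = 0.402 per generation, hence T = 2π/ω ≈ 15.6 generations.

T ≈ 15.6 generations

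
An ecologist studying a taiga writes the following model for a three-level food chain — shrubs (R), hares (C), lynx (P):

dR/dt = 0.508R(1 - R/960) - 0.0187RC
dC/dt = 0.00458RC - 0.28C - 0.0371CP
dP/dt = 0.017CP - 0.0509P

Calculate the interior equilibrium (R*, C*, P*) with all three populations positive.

R* ≈ 854, C* ≈ 2.99, P* ≈ 97.9

From dP/dt = 0: 0.017C* = 0.0509, so C* = 2.99.
From dR/dt = 0: 0.508(1 - R*/960) = 0.0187·2.99, giving R* = 960·(1 - 0.11) = 854.
From dC/dt = 0: 0.00458·854 - 0.28 = 0.0371P*, so P* = 3.63/0.0371 = 97.9.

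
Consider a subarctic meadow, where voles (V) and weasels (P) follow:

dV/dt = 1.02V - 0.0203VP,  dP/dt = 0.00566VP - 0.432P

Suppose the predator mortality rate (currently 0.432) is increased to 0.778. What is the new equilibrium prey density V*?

V* ≈ 137

At the interior fixed point, setting dP/dt = 0 with P > 0 fixes V* = (predator death rate)/(VP coefficient) — independent of the other coefficients.
With the change, V* = 0.778/0.00566 = 137; it rises from 76.3.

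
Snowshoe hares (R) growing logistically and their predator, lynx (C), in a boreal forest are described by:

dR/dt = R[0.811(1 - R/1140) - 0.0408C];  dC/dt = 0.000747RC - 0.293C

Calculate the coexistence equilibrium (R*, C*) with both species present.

R* ≈ 392, C* ≈ 13

From dC/dt = 0 with C > 0: 0.000747R* = 0.293, so R* = 392.
Substitute into dR/dt = 0: 0.811(1 - 392/1140) = 0.0408C*.
The bracket is 0.656, giving C* = 0.532/0.0408 = 13.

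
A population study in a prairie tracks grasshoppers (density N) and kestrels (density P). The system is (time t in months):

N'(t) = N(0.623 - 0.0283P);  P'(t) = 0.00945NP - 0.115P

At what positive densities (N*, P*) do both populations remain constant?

Set dP/dt = 0 with P > 0: 0.00945N - 0.115 = 0, so N* = 0.115/0.00945 = 12.2.
Set dN/dt = 0 with N > 0: 0.623 - 0.0283P = 0, so P* = 0.623/0.0283 = 22.

N* ≈ 12.2, P* ≈ 22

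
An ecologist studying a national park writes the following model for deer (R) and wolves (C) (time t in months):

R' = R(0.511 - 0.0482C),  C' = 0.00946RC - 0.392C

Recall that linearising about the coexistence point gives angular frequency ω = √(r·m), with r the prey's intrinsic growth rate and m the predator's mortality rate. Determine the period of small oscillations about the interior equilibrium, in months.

T ≈ 14 months

Here r = 0.511 and m = 0.392, so r·m = 0.2.
ω = √0.2 = 0.448 per month, hence T = 2π/ω ≈ 14 months.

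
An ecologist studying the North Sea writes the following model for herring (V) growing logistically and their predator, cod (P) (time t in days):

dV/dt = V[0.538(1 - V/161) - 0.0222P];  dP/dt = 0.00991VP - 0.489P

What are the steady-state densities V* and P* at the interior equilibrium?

V* ≈ 49.3, P* ≈ 16.8

From dP/dt = 0 with P > 0: 0.00991V* = 0.489, so V* = 49.3.
Substitute into dV/dt = 0: 0.538(1 - 49.3/161) = 0.0222P*.
The bracket is 0.694, giving P* = 0.373/0.0222 = 16.8.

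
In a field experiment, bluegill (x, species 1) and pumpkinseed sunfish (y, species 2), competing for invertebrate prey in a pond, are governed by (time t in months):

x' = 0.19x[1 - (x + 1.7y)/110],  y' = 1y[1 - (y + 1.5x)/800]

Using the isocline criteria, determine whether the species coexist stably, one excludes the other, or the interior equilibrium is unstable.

Compare the nullcline intercepts: K1/α12 = 110/1.7 = 64.7 < K2 = 800; K2/α21 = 800/1.5 = 533 > K1 = 110.
Since the inequalities point opposite ways, species 2 can invade but species 1 cannot.

species 2 excludes species 1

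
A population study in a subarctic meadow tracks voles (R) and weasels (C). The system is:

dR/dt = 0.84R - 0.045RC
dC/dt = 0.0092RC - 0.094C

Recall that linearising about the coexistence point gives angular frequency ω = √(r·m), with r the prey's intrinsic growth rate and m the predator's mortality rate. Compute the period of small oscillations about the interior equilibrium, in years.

Here r = 0.84 and m = 0.094, so r·m = 0.079.
ω = √0.079 = 0.281 per year, hence T = 2π/ω ≈ 22.4 years.

T ≈ 22.4 years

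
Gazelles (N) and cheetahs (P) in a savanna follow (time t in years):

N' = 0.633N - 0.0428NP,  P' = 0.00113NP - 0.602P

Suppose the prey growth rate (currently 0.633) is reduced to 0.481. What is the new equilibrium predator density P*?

P* ≈ 11.2

At the interior fixed point, setting dN/dt = 0 with N > 0 fixes P* = (prey growth rate)/(NP coefficient) — independent of the other coefficients.
With the change, P* = 0.481/0.0428 = 11.2; it falls from 14.8.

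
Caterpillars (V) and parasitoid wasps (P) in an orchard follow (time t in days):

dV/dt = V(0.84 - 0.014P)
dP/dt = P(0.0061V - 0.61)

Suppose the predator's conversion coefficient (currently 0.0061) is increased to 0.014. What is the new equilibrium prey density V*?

V* ≈ 43.6

At the interior fixed point, setting dP/dt = 0 with P > 0 fixes V* = (predator death rate)/(VP coefficient) — independent of the other coefficients.
With the change, V* = 0.61/0.014 = 43.6; it falls from 100.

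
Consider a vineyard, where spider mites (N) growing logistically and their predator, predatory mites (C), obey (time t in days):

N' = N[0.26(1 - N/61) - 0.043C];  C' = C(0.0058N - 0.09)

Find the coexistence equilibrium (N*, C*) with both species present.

From dC/dt = 0 with C > 0: 0.0058N* = 0.09, so N* = 15.5.
Substitute into dN/dt = 0: 0.26(1 - 15.5/61) = 0.043C*.
The bracket is 0.746, giving C* = 0.194/0.043 = 4.51.

N* ≈ 15.5, C* ≈ 4.51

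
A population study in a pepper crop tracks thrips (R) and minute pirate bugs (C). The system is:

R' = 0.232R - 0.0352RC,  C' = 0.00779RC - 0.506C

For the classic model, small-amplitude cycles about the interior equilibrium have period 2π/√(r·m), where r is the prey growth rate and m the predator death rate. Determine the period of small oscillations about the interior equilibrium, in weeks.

Here r = 0.232 and m = 0.506, so r·m = 0.117.
ω = √0.117 = 0.343 per week, hence T = 2π/ω ≈ 18.3 weeks.

T ≈ 18.3 weeks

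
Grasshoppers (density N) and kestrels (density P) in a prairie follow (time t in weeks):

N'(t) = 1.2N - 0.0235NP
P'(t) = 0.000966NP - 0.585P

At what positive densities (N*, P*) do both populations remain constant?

Set dP/dt = 0 with P > 0: 0.000966N - 0.585 = 0, so N* = 0.585/0.000966 = 606.
Set dN/dt = 0 with N > 0: 1.2 - 0.0235P = 0, so P* = 1.2/0.0235 = 51.1.

N* ≈ 606, P* ≈ 51.1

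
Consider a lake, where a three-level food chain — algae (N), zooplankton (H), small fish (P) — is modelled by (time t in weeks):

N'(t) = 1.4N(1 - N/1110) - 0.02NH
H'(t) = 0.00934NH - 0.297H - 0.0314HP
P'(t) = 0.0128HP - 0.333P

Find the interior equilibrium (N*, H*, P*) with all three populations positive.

From dP/dt = 0: 0.0128H* = 0.333, so H* = 26.
From dN/dt = 0: 1.4(1 - N*/1110) = 0.02·26, giving N* = 1110·(1 - 0.372) = 697.
From dH/dt = 0: 0.00934·697 - 0.297 = 0.0314P*, so P* = 6.22/0.0314 = 198.

N* ≈ 697, H* ≈ 26, P* ≈ 198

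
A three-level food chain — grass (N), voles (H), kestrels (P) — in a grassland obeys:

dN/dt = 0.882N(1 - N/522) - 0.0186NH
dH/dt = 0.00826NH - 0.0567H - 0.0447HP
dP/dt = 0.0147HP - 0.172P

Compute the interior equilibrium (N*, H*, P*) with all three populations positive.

From dP/dt = 0: 0.0147H* = 0.172, so H* = 11.7.
From dN/dt = 0: 0.882(1 - N*/522) = 0.0186·11.7, giving N* = 522·(1 - 0.247) = 393.
From dH/dt = 0: 0.00826·393 - 0.0567 = 0.0447P*, so P* = 3.19/0.0447 = 71.4.

N* ≈ 393, H* ≈ 11.7, P* ≈ 71.4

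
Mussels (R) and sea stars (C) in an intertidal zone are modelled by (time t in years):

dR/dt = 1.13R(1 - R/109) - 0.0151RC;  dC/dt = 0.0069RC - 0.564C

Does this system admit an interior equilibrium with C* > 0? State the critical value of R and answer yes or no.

The predator equation gives dC/dt > 0 only when R > 0.564/0.0069 = 81.7.
Without the predator, R → K = 109. Since 109 > 81.7, the predator can invade and persist.

Threshold R = 81.7; K > 81.7, so yes, the predator persists.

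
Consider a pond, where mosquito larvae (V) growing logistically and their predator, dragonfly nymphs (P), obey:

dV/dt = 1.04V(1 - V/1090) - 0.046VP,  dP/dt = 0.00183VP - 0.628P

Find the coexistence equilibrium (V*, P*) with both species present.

V* ≈ 343, P* ≈ 15.5

From dP/dt = 0 with P > 0: 0.00183V* = 0.628, so V* = 343.
Substitute into dV/dt = 0: 1.04(1 - 343/1090) = 0.046P*.
The bracket is 0.685, giving P* = 0.713/0.046 = 15.5.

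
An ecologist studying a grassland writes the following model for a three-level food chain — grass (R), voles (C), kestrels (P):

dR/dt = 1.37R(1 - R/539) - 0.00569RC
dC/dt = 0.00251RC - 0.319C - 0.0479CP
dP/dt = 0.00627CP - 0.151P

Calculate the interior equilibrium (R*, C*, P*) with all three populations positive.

R* ≈ 485, C* ≈ 24.1, P* ≈ 18.8

From dP/dt = 0: 0.00627C* = 0.151, so C* = 24.1.
From dR/dt = 0: 1.37(1 - R*/539) = 0.00569·24.1, giving R* = 539·(1 - 0.1) = 485.
From dC/dt = 0: 0.00251·485 - 0.319 = 0.0479P*, so P* = 0.899/0.0479 = 18.8.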